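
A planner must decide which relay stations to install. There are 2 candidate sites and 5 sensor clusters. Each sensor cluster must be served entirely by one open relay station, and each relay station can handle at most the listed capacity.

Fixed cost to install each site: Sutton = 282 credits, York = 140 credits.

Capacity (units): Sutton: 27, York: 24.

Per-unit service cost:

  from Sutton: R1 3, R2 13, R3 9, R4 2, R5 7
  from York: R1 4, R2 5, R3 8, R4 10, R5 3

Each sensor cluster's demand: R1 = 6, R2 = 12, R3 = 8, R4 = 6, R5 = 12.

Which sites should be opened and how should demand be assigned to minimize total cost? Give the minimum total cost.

Minimum total cost: 620

Open {Sutton, York}: R1→Sutton 3·6=18, R2→York 5·12=60, R3→Sutton 9·8=72, R4→Sutton 2·6=12, R5→York 3·12=36.
Loads: Sutton carries 20/27, York carries 24/24. Service 198; fixed 422; total 620.
Next best feasible plan costs 660.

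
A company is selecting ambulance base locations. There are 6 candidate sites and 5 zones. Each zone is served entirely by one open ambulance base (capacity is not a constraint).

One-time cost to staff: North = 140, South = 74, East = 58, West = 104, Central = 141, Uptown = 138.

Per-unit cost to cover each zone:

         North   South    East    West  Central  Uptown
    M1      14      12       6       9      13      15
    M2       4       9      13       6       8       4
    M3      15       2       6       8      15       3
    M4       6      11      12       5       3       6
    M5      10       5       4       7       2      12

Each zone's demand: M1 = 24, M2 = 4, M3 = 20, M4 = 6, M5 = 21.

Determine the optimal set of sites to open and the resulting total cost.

Open South and East; minimum total cost 502.

For any fixed open set, each zone goes to its cheapest open site; total = fixed + service.
{South, East}: M1→East 6·24=144, M2→South 9·4=36, M3→South 2·20=40, M4→South 11·6=66, M5→East 4·21=84. Service 370; fixed 132; total 502.
{East}: M1→East 6·24=144, M2→East 13·4=52, M3→East 6·20=120, M4→East 12·6=72, M5→East 4·21=84. Service 472; fixed 58; total 530.
{East, Uptown}: service 340 + fixed 196 = 536
{North, South, East, West, Central, Uptown}: M1→East 6·24=144, M2→North 4·4=16, M3→South 2·20=40, M4→Central 3·6=18, M5→Central 2·21=42. Service 260; fixed 655; total 915.
No other subset beats 502.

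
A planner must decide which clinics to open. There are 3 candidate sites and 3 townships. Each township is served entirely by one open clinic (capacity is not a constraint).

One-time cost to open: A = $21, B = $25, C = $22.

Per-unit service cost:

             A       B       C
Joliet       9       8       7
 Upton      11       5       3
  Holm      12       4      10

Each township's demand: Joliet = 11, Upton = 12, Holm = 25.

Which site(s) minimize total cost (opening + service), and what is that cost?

Open B and C; minimum total cost 260.

For any fixed open set, each township goes to its cheapest open site; total = fixed + service.
{B, C}: Joliet→C 7·11=77, Upton→C 3·12=36, Holm→B 4·25=100. Service 213; fixed 47; total 260.
{B}: Joliet→B 8·11=88, Upton→B 5·12=60, Holm→B 4·25=100. Service 248; fixed 25; total 273.
{A, B, C}: service 213 + fixed 68 = 281
{A}: service 531 + fixed 21 = 552
No other subset beats 260.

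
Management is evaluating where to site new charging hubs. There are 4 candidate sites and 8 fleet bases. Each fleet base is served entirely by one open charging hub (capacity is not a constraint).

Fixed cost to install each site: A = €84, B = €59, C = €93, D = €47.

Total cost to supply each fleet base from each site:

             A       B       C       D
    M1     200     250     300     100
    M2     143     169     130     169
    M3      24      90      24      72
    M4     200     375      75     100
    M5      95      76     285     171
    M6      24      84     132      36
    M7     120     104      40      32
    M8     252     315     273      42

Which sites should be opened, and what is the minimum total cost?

For any fixed open set, each fleet base goes to its cheapest open site; total = fixed + service.
{A, D}: M1→D 100, M2→A 143, M3→A 24, M4→D 100, M5→A 95, M6→A 24, M7→D 32, M8→D 42. Service 560; fixed 131; total 691.
{B, C, D}: service 515 + fixed 199 = 714
{A, B, D}: service 541 + fixed 190 = 731
{A, B, C, D}: M1→D 100, M2→C 130, M3→A 24, M4→C 75, M5→B 76, M6→A 24, M7→D 32, M8→D 42. Service 503; fixed 283; total 786.
No other subset beats 691.

Open A and D; minimum total cost 691.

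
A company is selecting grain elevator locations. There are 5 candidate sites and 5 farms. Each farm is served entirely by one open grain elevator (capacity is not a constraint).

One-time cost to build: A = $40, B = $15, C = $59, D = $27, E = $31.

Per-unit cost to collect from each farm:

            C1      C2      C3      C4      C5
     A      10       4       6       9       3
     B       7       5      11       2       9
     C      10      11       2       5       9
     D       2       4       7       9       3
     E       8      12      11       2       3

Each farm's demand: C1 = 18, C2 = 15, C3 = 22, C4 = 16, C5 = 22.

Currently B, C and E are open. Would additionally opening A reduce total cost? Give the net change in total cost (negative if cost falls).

Current service cost with {B, C, E}: 343.
Adding A: each farm re-picks its cheapest; new service cost 328, saving 15.
Extra fixed cost: 40. Net change = 40 − 15 = 25.
(Totals: 448 → 473.)

No — net change +25 (cost rises by 25).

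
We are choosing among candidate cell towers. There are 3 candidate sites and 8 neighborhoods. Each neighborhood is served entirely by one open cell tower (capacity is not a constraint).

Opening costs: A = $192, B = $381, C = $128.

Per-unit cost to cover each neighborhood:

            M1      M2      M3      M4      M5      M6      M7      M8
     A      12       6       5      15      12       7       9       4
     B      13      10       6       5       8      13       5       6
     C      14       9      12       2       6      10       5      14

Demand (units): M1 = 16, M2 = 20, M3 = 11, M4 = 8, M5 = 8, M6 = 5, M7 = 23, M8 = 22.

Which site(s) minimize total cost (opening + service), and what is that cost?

For any fixed open set, each neighborhood goes to its cheapest open site; total = fixed + service.
{A, C}: M1→A 12·16=192, M2→A 6·20=120, M3→A 5·11=55, M4→C 2·8=16, M5→C 6·8=48, M6→A 7·5=35, M7→C 5·23=115, M8→A 4·22=88. Service 669; fixed 320; total 989.
{A}: service 913 + fixed 192 = 1105
{C}: service 1073 + fixed 128 = 1201
{A, B, C}: M1→A 12·16=192, M2→A 6·20=120, M3→A 5·11=55, M4→C 2·8=16, M5→C 6·8=48, M6→A 7·5=35, M7→B 5·23=115, M8→A 4·22=88. Service 669; fixed 701; total 1370.
No other subset beats 989.

Open A and C; minimum total cost 989.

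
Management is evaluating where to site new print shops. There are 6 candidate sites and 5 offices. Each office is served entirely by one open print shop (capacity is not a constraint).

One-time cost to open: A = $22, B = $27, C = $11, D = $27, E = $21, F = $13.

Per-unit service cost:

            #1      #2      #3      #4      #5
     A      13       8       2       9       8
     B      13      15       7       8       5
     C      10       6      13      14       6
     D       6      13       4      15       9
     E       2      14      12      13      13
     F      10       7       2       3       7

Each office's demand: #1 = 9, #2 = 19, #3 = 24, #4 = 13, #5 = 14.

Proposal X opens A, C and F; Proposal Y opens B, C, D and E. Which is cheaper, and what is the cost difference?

Proposal X is cheaper by 67.

Proposal X: {A, C, F}: #1→C 10·9=90, #2→C 6·19=114, #3→A 2·24=48, #4→F 3·13=39, #5→C 6·14=84. Service 375; fixed 46; total 421.
Proposal Y: {B, C, D, E}: #1→E 2·9=18, #2→C 6·19=114, #3→D 4·24=96, #4→B 8·13=104, #5→B 5·14=70. Service 402; fixed 86; total 488.
Difference: |421 − 488| = 67.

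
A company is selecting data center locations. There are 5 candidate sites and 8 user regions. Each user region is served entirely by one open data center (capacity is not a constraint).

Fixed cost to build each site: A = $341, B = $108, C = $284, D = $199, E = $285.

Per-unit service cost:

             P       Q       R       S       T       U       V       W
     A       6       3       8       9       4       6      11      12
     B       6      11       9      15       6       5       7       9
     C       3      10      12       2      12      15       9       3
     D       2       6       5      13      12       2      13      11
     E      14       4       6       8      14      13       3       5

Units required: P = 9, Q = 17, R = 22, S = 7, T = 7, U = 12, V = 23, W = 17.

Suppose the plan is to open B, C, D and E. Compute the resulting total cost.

Total cost: 1272

Each user region is assigned to its cheapest site among the open ones.
{B, C, D, E}: P→D 2·9=18, Q→E 4·17=68, R→D 5·22=110, S→C 2·7=14, T→B 6·7=42, U→D 2·12=24, V→E 3·23=69, W→C 3·17=51. Service 396; fixed 876; total 1272.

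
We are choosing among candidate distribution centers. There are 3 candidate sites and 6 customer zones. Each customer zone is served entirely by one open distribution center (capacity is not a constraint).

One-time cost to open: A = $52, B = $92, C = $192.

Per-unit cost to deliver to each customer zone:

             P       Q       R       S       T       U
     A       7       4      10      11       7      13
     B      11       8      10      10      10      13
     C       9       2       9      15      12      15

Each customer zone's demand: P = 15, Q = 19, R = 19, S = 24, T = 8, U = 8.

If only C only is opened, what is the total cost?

Each customer zone is assigned to its cheapest site among the open ones.
{C}: P→C 9·15=135, Q→C 2·19=38, R→C 9·19=171, S→C 15·24=360, T→C 12·8=96, U→C 15·8=120. Service 920; fixed 192; total 1112.

Total cost: 1112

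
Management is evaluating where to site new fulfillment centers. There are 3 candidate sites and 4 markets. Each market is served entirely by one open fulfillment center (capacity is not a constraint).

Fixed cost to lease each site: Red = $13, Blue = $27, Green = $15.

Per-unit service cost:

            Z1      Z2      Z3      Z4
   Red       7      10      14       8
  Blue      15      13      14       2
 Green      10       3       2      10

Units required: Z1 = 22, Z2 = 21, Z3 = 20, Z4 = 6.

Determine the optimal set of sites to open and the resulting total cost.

For any fixed open set, each market goes to its cheapest open site; total = fixed + service.
{Red, Blue, Green}: Z1→Red 7·22=154, Z2→Green 3·21=63, Z3→Green 2·20=40, Z4→Blue 2·6=12. Service 269; fixed 55; total 324.
{Red, Green}: service 305 + fixed 28 = 333
{Blue, Green}: service 335 + fixed 42 = 377
{Red}: service 692 + fixed 13 = 705
(All 7 nonempty subsets were checked; Red, Blue and Green is lowest.)

Open Red, Blue and Green; minimum total cost 324.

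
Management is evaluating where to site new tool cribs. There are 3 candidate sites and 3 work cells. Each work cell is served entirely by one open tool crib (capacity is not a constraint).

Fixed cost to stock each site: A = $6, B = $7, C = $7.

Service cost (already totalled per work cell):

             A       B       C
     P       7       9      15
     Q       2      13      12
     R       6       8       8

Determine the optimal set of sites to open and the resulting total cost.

Open A only; minimum total cost 21.

For any fixed open set, each work cell goes to its cheapest open site; total = fixed + service.
{A}: P→A 7, Q→A 2, R→A 6. Service 15; fixed 6; total 21.
{A, B}: service 15 + fixed 13 = 28
{A, C}: service 15 + fixed 13 = 28
{A, B, C}: service 15 + fixed 20 = 35
No other subset beats 21.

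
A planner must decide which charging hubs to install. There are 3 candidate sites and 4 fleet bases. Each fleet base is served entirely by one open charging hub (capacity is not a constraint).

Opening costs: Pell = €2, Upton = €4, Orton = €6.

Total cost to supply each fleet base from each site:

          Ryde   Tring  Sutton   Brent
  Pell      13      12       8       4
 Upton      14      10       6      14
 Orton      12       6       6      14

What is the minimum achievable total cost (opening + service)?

For any fixed open set, each fleet base goes to its cheapest open site; total = fixed + service.
{Pell, Orton}: Ryde→Orton 12, Tring→Orton 6, Sutton→Orton 6, Brent→Pell 4. Service 28; fixed 8; total 36.
{Pell}: service 37 + fixed 2 = 39
{Pell, Upton}: service 33 + fixed 6 = 39
{Pell, Upton, Orton}: Ryde→Orton 12, Tring→Orton 6, Sutton→Upton 6, Brent→Pell 4. Service 28; fixed 12; total 40.
No other subset beats 36.

Minimum total cost: 36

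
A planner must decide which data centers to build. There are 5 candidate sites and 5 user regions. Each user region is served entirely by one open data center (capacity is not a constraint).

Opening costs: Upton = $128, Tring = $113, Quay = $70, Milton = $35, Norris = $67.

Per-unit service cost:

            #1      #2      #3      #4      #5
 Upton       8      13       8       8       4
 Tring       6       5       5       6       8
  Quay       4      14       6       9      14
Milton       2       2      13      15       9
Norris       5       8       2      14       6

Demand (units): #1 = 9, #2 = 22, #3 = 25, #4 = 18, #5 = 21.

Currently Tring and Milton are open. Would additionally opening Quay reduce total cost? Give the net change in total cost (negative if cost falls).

Current service cost with {Tring, Milton}: 463.
Adding Quay: each user region re-picks its cheapest; new service cost 463, saving 0.
Extra fixed cost: 70. Net change = 70 − 0 = 70.
(Totals: 611 → 681.)

No — net change +70 (cost rises by 70).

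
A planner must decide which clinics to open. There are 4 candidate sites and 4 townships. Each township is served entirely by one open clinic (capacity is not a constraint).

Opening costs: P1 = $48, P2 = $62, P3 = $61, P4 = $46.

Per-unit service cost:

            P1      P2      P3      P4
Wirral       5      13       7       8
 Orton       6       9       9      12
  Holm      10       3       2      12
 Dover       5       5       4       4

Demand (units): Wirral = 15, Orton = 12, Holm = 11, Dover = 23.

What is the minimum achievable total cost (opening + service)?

Minimum total cost: 370

For any fixed open set, each township goes to its cheapest open site; total = fixed + service.
{P1, P3}: Wirral→P1 5·15=75, Orton→P1 6·12=72, Holm→P3 2·11=22, Dover→P3 4·23=92. Service 261; fixed 109; total 370.
{P3}: service 327 + fixed 61 = 388
{P1, P2}: Wirral→P1 5·15=75, Orton→P1 6·12=72, Holm→P2 3·11=33, Dover→P1 5·23=115. Service 295; fixed 110; total 405.
{P1, P2, P3, P4}: service 261 + fixed 217 = 478
No other subset beats 370.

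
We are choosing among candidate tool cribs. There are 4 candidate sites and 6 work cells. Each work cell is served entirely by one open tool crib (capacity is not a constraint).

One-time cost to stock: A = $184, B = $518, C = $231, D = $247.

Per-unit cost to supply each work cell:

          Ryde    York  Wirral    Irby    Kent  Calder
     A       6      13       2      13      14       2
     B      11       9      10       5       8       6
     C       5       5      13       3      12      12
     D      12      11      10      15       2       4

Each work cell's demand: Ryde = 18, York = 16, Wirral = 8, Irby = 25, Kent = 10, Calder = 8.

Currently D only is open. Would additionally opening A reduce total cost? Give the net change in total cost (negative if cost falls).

Current service cost with {D}: 899.
Adding A: each work cell re-picks its cheapest; new service cost 661, saving 238.
Extra fixed cost: 184. Net change = 184 − 238 = -54.
(Totals: 1146 → 1092.)

Yes — net change −54 (cost falls by 54).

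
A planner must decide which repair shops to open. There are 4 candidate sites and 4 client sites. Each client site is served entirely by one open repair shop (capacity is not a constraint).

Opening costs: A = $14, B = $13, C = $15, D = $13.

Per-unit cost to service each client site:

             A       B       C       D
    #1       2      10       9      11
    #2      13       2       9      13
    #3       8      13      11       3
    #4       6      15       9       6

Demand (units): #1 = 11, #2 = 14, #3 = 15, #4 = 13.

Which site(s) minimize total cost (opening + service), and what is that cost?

For any fixed open set, each client site goes to its cheapest open site; total = fixed + service.
{A, B, D}: #1→A 2·11=22, #2→B 2·14=28, #3→D 3·15=45, #4→A 6·13=78. Service 173; fixed 40; total 213.
{A, B, C, D}: #1→A 2·11=22, #2→B 2·14=28, #3→D 3·15=45, #4→A 6·13=78. Service 173; fixed 55; total 228.
{A, B}: service 248 + fixed 27 = 275
{B}: service 528 + fixed 13 = 541
No other subset beats 213.

Open A, B and D; minimum total cost 213.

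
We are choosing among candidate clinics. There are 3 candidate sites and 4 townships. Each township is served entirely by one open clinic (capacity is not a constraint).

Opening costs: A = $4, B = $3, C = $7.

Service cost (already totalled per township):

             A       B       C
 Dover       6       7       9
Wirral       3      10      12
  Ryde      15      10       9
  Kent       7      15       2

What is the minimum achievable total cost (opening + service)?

Minimum total cost: 31

For any fixed open set, each township goes to its cheapest open site; total = fixed + service.
{A, C}: Dover→A 6, Wirral→A 3, Ryde→C 9, Kent→C 2. Service 20; fixed 11; total 31.
{A, B}: Dover→A 6, Wirral→A 3, Ryde→B 10, Kent→A 7. Service 26; fixed 7; total 33.
{A, B, C}: service 20 + fixed 14 = 34
{B}: Dover→B 7, Wirral→B 10, Ryde→B 10, Kent→B 15. Service 42; fixed 3; total 45.
No other subset beats 31.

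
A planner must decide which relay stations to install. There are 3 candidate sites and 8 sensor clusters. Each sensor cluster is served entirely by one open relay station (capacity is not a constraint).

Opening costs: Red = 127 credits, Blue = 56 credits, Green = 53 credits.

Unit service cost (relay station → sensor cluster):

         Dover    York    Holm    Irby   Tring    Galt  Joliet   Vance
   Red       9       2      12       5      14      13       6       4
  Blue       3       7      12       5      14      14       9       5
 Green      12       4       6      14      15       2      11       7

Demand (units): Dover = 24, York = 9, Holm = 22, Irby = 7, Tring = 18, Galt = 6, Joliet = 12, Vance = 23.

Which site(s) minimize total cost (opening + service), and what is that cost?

For any fixed open set, each sensor cluster goes to its cheapest open site; total = fixed + service.
{Blue, Green}: Dover→Blue 3·24=72, York→Green 4·9=36, Holm→Green 6·22=132, Irby→Blue 5·7=35, Tring→Blue 14·18=252, Galt→Green 2·6=12, Joliet→Blue 9·12=108, Vance→Blue 5·23=115. Service 762; fixed 109; total 871.
{Red, Blue, Green}: service 685 + fixed 236 = 921
{Red, Green}: service 829 + fixed 180 = 1009
{Green}: service 1129 + fixed 53 = 1182
No other subset beats 871.

Open Blue and Green; minimum total cost 871.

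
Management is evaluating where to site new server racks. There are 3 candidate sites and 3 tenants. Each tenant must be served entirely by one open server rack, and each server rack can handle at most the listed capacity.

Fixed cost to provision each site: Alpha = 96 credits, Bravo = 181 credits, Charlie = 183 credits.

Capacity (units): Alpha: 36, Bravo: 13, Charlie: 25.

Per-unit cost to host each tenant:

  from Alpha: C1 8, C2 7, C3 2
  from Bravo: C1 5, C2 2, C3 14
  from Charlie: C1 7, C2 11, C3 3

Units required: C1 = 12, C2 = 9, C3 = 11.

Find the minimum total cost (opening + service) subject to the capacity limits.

Minimum total cost: 277

Open {Alpha}: C1→Alpha 8·12=96, C2→Alpha 7·9=63, C3→Alpha 2·11=22.
Loads: Alpha carries 32/36. Service 181; fixed 96; total 277.
Next best feasible plan costs 413.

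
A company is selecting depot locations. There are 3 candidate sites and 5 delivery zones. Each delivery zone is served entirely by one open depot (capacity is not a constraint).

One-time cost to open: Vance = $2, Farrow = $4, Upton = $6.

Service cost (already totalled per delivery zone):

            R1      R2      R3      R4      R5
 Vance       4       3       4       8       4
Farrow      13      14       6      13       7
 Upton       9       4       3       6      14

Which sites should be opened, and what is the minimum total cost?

For any fixed open set, each delivery zone goes to its cheapest open site; total = fixed + service.
{Vance}: R1→Vance 4, R2→Vance 3, R3→Vance 4, R4→Vance 8, R5→Vance 4. Service 23; fixed 2; total 25.
{Vance, Upton}: service 20 + fixed 8 = 28
{Vance, Farrow}: R1→Vance 4, R2→Vance 3, R3→Vance 4, R4→Vance 8, R5→Vance 4. Service 23; fixed 6; total 29.
{Vance, Farrow, Upton}: R1→Vance 4, R2→Vance 3, R3→Upton 3, R4→Upton 6, R5→Vance 4. Service 20; fixed 12; total 32.
No other subset beats 25.

Open Vance only; minimum total cost 25.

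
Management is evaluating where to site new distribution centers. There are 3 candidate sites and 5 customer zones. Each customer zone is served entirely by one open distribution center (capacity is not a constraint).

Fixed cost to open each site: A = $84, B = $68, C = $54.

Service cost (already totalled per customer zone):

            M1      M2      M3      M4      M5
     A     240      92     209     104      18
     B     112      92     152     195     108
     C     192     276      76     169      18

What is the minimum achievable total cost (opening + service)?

Minimum total cost: 589

For any fixed open set, each customer zone goes to its cheapest open site; total = fixed + service.
{B, C}: M1→B 112, M2→B 92, M3→C 76, M4→C 169, M5→C 18. Service 467; fixed 122; total 589.
{A, B, C}: service 402 + fixed 206 = 608
{A, C}: service 482 + fixed 138 = 620
{C}: M1→C 192, M2→C 276, M3→C 76, M4→C 169, M5→C 18. Service 731; fixed 54; total 785.
No other subset beats 589.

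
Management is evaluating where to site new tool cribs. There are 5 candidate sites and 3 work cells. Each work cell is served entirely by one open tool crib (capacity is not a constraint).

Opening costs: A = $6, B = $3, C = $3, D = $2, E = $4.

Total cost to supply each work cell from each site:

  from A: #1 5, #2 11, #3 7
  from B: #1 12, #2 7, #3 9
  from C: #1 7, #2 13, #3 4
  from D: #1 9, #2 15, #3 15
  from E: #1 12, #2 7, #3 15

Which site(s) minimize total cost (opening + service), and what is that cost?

Open B and C; minimum total cost 24.

For any fixed open set, each work cell goes to its cheapest open site; total = fixed + service.
{B, C}: #1→C 7, #2→B 7, #3→C 4. Service 18; fixed 6; total 24.
{C, E}: service 18 + fixed 7 = 25
{B, C, D}: service 18 + fixed 8 = 26
{A, B, C, D, E}: #1→A 5, #2→B 7, #3→C 4. Service 16; fixed 18; total 34.
No other subset beats 24.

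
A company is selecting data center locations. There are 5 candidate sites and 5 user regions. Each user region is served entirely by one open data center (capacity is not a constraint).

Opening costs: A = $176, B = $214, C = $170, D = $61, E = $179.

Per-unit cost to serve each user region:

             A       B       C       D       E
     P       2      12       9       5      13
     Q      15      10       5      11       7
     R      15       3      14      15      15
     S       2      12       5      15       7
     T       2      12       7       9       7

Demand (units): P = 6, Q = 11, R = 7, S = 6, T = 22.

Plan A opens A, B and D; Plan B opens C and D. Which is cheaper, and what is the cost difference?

Plan A: {A, B, D}: P→A 2·6=12, Q→B 10·11=110, R→B 3·7=21, S→A 2·6=12, T→A 2·22=44. Service 199; fixed 451; total 650.
Plan B: {C, D}: P→D 5·6=30, Q→C 5·11=55, R→C 14·7=98, S→C 5·6=30, T→C 7·22=154. Service 367; fixed 231; total 598.
Difference: |650 − 598| = 52.

Plan B is cheaper by 52.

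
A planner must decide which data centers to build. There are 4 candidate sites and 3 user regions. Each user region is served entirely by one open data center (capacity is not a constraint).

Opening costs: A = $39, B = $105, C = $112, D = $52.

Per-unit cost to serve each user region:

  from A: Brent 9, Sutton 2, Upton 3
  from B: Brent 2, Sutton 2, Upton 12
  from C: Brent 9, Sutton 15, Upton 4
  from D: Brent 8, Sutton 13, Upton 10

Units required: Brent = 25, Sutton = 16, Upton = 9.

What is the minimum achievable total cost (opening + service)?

For any fixed open set, each user region goes to its cheapest open site; total = fixed + service.
{A, B}: Brent→B 2·25=50, Sutton→A 2·16=32, Upton→A 3·9=27. Service 109; fixed 144; total 253.
{B}: Brent→B 2·25=50, Sutton→B 2·16=32, Upton→B 12·9=108. Service 190; fixed 105; total 295.
{A, B, D}: service 109 + fixed 196 = 305
{A, B, C, D}: service 109 + fixed 308 = 417
No other subset beats 253.

Minimum total cost: 253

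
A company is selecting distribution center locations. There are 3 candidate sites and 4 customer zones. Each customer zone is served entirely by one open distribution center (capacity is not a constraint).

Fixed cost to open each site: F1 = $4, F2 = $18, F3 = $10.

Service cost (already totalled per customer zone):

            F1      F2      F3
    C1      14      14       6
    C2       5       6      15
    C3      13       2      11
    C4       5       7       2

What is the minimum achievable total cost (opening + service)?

For any fixed open set, each customer zone goes to its cheapest open site; total = fixed + service.
{F1, F3}: C1→F3 6, C2→F1 5, C3→F3 11, C4→F3 2. Service 24; fixed 14; total 38.
{F1}: C1→F1 14, C2→F1 5, C3→F1 13, C4→F1 5. Service 37; fixed 4; total 41.
{F2, F3}: service 16 + fixed 28 = 44
{F1, F2, F3}: service 15 + fixed 32 = 47
No other subset beats 38.

Minimum total cost: 38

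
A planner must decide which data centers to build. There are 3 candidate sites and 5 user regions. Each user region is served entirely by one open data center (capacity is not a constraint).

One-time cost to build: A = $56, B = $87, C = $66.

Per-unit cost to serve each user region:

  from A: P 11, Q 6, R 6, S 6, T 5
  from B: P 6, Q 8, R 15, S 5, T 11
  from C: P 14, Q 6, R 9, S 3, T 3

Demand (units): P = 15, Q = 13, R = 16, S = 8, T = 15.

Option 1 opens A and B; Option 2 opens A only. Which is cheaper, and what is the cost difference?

Option 2 is cheaper by 4.

Option 1: {A, B}: P→B 6·15=90, Q→A 6·13=78, R→A 6·16=96, S→B 5·8=40, T→A 5·15=75. Service 379; fixed 143; total 522.
Option 2: {A}: P→A 11·15=165, Q→A 6·13=78, R→A 6·16=96, S→A 6·8=48, T→A 5·15=75. Service 462; fixed 56; total 518.
Difference: |522 − 518| = 4.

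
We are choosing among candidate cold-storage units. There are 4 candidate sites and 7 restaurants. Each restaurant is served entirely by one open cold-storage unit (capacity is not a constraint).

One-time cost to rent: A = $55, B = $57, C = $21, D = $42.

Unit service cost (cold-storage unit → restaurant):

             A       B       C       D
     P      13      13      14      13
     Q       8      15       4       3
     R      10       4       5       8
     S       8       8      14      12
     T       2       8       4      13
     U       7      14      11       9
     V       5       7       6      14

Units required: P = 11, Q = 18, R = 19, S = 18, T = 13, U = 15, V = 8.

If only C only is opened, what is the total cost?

Each restaurant is assigned to its cheapest site among the open ones.
{C}: P→C 14·11=154, Q→C 4·18=72, R→C 5·19=95, S→C 14·18=252, T→C 4·13=52, U→C 11·15=165, V→C 6·8=48. Service 838; fixed 21; total 859.

Total cost: 859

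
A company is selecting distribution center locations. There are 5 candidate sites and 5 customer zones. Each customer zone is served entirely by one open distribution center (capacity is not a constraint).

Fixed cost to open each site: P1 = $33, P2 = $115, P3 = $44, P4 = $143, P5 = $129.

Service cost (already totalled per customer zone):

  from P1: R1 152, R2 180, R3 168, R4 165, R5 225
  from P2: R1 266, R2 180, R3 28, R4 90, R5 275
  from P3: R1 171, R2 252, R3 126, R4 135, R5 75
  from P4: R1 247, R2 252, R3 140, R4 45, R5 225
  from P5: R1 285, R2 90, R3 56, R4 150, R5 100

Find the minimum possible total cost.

Minimum total cost: 700

For any fixed open set, each customer zone goes to its cheapest open site; total = fixed + service.
{P3, P5}: R1→P3 171, R2→P5 90, R3→P5 56, R4→P3 135, R5→P3 75. Service 527; fixed 173; total 700.
{P2, P3}: service 544 + fixed 159 = 703
{P1, P5}: service 548 + fixed 162 = 710
{P1, P2, P3, P4, P5}: service 390 + fixed 464 = 854
No other subset beats 700.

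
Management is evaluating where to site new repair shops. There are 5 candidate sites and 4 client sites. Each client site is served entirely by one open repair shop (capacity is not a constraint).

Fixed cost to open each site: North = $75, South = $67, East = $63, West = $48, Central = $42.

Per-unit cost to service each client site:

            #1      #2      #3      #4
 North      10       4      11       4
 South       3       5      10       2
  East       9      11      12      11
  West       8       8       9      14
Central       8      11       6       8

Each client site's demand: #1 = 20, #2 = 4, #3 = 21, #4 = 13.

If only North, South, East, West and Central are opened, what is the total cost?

Each client site is assigned to its cheapest site among the open ones.
{North, South, East, West, Central}: #1→South 3·20=60, #2→North 4·4=16, #3→Central 6·21=126, #4→South 2·13=26. Service 228; fixed 295; total 523.

Total cost: 523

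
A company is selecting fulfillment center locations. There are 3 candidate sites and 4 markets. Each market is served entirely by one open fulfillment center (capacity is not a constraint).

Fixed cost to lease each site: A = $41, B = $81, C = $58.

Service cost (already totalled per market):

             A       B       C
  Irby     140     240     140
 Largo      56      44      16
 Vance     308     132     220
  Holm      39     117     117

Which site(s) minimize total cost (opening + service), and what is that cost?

Open A and B; minimum total cost 477.

For any fixed open set, each market goes to its cheapest open site; total = fixed + service.
{A, B}: Irby→A 140, Largo→B 44, Vance→B 132, Holm→A 39. Service 355; fixed 122; total 477.
{A, B, C}: service 327 + fixed 180 = 507
{A, C}: service 415 + fixed 99 = 514
{A}: service 543 + fixed 41 = 584
No other subset beats 477.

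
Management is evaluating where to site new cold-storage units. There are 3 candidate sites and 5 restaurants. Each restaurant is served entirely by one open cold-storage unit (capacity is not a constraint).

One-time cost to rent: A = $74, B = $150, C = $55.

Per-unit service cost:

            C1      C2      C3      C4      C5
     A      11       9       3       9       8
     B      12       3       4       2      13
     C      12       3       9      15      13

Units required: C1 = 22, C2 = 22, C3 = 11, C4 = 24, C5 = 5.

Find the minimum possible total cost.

Minimum total cost: 637

For any fixed open set, each restaurant goes to its cheapest open site; total = fixed + service.
{B}: C1→B 12·22=264, C2→B 3·22=66, C3→B 4·11=44, C4→B 2·24=48, C5→B 13·5=65. Service 487; fixed 150; total 637.
{A, B}: service 429 + fixed 224 = 653
{B, C}: C1→B 12·22=264, C2→B 3·22=66, C3→B 4·11=44, C4→B 2·24=48, C5→B 13·5=65. Service 487; fixed 205; total 692.
{A, B, C}: service 429 + fixed 279 = 708
(All 7 nonempty subsets were checked; B only is lowest.)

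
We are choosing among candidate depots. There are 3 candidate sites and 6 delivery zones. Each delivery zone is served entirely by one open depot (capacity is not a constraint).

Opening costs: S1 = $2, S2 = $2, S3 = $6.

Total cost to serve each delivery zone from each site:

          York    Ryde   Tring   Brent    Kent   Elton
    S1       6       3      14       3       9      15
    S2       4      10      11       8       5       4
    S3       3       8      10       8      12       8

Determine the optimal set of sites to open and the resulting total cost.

Open S1 and S2; minimum total cost 34.

For any fixed open set, each delivery zone goes to its cheapest open site; total = fixed + service.
{S1, S2}: York→S2 4, Ryde→S1 3, Tring→S2 11, Brent→S1 3, Kent→S2 5, Elton→S2 4. Service 30; fixed 4; total 34.
{S1, S2, S3}: service 28 + fixed 10 = 38
{S1, S3}: York→S3 3, Ryde→S1 3, Tring→S3 10, Brent→S1 3, Kent→S1 9, Elton→S3 8. Service 36; fixed 8; total 44.
{S1}: service 50 + fixed 2 = 52
No other subset beats 34.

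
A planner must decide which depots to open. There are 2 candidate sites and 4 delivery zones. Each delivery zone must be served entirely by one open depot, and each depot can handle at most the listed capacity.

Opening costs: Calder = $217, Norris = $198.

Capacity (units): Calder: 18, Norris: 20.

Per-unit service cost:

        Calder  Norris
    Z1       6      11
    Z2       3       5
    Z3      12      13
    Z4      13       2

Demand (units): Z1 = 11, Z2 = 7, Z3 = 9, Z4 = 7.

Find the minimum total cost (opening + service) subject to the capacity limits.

Minimum total cost: 633

Open {Calder, Norris}: Z1→Calder 6·11=66, Z2→Calder 3·7=21, Z3→Norris 13·9=117, Z4→Norris 2·7=14.
Loads: Calder carries 18/18, Norris carries 16/20. Service 218; fixed 415; total 633.
Next best feasible plan costs 679.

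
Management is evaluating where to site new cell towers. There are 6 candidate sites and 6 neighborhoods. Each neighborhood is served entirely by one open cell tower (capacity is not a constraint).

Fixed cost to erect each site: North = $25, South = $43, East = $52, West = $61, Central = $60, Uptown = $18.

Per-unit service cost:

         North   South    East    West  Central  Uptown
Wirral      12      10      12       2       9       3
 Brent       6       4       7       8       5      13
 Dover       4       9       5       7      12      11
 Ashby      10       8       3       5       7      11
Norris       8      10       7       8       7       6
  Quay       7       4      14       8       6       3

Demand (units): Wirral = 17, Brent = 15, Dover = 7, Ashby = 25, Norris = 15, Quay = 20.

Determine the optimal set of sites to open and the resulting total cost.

Open South, East and Uptown; minimum total cost 484.

For any fixed open set, each neighborhood goes to its cheapest open site; total = fixed + service.
{South, East, Uptown}: Wirral→Uptown 3·17=51, Brent→South 4·15=60, Dover→East 5·7=35, Ashby→East 3·25=75, Norris→Uptown 6·15=90, Quay→Uptown 3·20=60. Service 371; fixed 113; total 484.
{East, Uptown}: service 416 + fixed 70 = 486
{North, East, Uptown}: service 394 + fixed 95 = 489
{North, South, East, West, Central, Uptown}: service 347 + fixed 259 = 606
No other subset beats 484.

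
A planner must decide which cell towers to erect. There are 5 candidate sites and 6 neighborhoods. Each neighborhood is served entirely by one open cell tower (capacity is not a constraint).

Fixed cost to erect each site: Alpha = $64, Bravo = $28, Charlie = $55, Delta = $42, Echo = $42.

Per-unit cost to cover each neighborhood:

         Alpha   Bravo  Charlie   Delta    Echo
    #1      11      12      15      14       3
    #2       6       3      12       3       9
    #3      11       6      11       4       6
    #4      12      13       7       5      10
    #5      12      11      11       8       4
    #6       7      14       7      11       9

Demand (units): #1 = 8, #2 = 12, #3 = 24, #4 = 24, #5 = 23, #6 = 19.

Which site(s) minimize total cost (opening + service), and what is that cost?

Open Delta and Echo; minimum total cost 623.

For any fixed open set, each neighborhood goes to its cheapest open site; total = fixed + service.
{Delta, Echo}: #1→Echo 3·8=24, #2→Delta 3·12=36, #3→Delta 4·24=96, #4→Delta 5·24=120, #5→Echo 4·23=92, #6→Echo 9·19=171. Service 539; fixed 84; total 623.
{Charlie, Delta, Echo}: #1→Echo 3·8=24, #2→Delta 3·12=36, #3→Delta 4·24=96, #4→Delta 5·24=120, #5→Echo 4·23=92, #6→Charlie 7·19=133. Service 501; fixed 139; total 640.
{Alpha, Delta, Echo}: #1→Echo 3·8=24, #2→Delta 3·12=36, #3→Delta 4·24=96, #4→Delta 5·24=120, #5→Echo 4·23=92, #6→Alpha 7·19=133. Service 501; fixed 148; total 649.
{Alpha, Bravo, Charlie, Delta, Echo}: #1→Echo 3·8=24, #2→Bravo 3·12=36, #3→Delta 4·24=96, #4→Delta 5·24=120, #5→Echo 4·23=92, #6→Alpha 7·19=133. Service 501; fixed 231; total 732.
No other subset beats 623.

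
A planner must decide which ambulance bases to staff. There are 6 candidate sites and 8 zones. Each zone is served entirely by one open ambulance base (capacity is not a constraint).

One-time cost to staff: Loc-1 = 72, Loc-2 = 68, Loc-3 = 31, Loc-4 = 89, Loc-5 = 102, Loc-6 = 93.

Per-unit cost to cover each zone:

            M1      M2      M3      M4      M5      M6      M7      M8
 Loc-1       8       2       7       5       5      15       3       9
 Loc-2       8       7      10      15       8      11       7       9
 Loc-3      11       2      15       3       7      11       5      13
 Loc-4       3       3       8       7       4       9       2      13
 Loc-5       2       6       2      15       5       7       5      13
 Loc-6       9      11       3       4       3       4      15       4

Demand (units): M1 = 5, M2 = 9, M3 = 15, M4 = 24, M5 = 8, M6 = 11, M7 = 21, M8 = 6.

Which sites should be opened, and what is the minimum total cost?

For any fixed open set, each zone goes to its cheapest open site; total = fixed + service.
{Loc-3, Loc-4, Loc-6}: M1→Loc-4 3·5=15, M2→Loc-3 2·9=18, M3→Loc-6 3·15=45, M4→Loc-3 3·24=72, M5→Loc-6 3·8=24, M6→Loc-6 4·11=44, M7→Loc-4 2·21=42, M8→Loc-6 4·6=24. Service 284; fixed 213; total 497.
{Loc-4, Loc-6}: service 317 + fixed 182 = 499
{Loc-3, Loc-6}: service 377 + fixed 124 = 501
{Loc-1, Loc-2, Loc-3, Loc-4, Loc-5, Loc-6}: M1→Loc-5 2·5=10, M2→Loc-1 2·9=18, M3→Loc-5 2·15=30, M4→Loc-3 3·24=72, M5→Loc-6 3·8=24, M6→Loc-6 4·11=44, M7→Loc-4 2·21=42, M8→Loc-6 4·6=24. Service 264; fixed 455; total 719.
No other subset beats 497.

Open Loc-3, Loc-4 and Loc-6; minimum total cost 497.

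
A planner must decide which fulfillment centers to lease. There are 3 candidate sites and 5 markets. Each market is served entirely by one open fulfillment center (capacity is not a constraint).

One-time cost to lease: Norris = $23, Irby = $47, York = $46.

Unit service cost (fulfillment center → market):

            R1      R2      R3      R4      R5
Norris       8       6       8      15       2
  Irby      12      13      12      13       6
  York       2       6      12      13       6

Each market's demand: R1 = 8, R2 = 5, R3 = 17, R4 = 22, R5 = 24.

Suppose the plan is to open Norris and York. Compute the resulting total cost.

Total cost: 585

Each market is assigned to its cheapest site among the open ones.
{Norris, York}: R1→York 2·8=16, R2→Norris 6·5=30, R3→Norris 8·17=136, R4→York 13·22=286, R5→Norris 2·24=48. Service 516; fixed 69; total 585.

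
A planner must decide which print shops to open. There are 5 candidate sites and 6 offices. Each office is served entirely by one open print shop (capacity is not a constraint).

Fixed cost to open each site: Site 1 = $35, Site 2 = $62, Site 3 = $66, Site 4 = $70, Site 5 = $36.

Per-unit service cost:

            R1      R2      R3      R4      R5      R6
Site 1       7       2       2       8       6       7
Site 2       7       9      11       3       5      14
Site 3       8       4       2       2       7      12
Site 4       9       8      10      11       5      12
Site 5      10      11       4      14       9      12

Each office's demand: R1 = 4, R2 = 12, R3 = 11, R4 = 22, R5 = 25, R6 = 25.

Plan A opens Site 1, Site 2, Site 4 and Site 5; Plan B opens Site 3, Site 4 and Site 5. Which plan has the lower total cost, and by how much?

Plan A: {Site 1, Site 2, Site 4, Site 5}: R1→Site 1 7·4=28, R2→Site 1 2·12=24, R3→Site 1 2·11=22, R4→Site 2 3·22=66, R5→Site 2 5·25=125, R6→Site 1 7·25=175. Service 440; fixed 203; total 643.
Plan B: {Site 3, Site 4, Site 5}: R1→Site 3 8·4=32, R2→Site 3 4·12=48, R3→Site 3 2·11=22, R4→Site 3 2·22=44, R5→Site 4 5·25=125, R6→Site 3 12·25=300. Service 571; fixed 172; total 743.
Difference: |643 − 743| = 100.

Plan A is cheaper by 100.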